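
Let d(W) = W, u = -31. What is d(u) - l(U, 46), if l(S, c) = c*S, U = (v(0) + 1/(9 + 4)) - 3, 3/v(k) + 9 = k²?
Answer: 4633/39 ≈ 118.79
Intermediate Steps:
v(k) = 3/(-9 + k²)
U = -127/39 (U = (3/(-9 + 0²) + 1/(9 + 4)) - 3 = (3/(-9 + 0) + 1/13) - 3 = (3/(-9) + 1/13) - 3 = (3*(-⅑) + 1/13) - 3 = (-⅓ + 1/13) - 3 = -10/39 - 3 = -127/39 ≈ -3.2564)
l(S, c) = S*c
d(u) - l(U, 46) = -31 - (-127)*46/39 = -31 - 1*(-5842/39) = -31 + 5842/39 = 4633/39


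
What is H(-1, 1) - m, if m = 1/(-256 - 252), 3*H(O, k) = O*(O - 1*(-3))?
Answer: -1013/1524 ≈ -0.66470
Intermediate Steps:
H(O, k) = O*(3 + O)/3 (H(O, k) = (O*(O - 1*(-3)))/3 = (O*(O + 3))/3 = (O*(3 + O))/3 = O*(3 + O)/3)
m = -1/508 (m = 1/(-508) = -1/508 ≈ -0.0019685)
H(-1, 1) - m = (⅓)*(-1)*(3 - 1) - 1*(-1/508) = (⅓)*(-1)*2 + 1/508 = -⅔ + 1/508 = -1013/1524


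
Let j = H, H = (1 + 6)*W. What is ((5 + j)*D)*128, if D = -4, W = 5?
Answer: -20480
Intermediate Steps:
H = 35 (H = (1 + 6)*5 = 7*5 = 35)
j = 35
((5 + j)*D)*128 = ((5 + 35)*(-4))*128 = (40*(-4))*128 = -160*128 = -20480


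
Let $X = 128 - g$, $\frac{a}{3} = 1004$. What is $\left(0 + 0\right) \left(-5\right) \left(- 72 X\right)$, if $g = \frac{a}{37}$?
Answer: $0$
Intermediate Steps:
$a = 3012$ ($a = 3 \cdot 1004 = 3012$)
$g = \frac{3012}{37} \approx 81.405$
$X = \frac{1724}{37}$ ($X = 128 - \frac{3012}{37} = \frac{1724}{37} \approx 46.595$)
$\left(0 + 0\right) \left(-5\right) \left(- 72 X\right) = \left(0 + 0\right) \left(-5\right) \left(\left(-72\right) \frac{1724}{37}\right) = 0 \left(-5\right) \left(- \frac{124128}{37}\right) = 0 \left(- \frac{124128}{37}\right) = 0$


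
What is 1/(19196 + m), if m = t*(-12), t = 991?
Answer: 1/7304 ≈ 0.00013691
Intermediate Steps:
m = -11892 (m = 991*(-12) = -11892)
1/(19196 + m) = 1/(19196 - 11892) = 1/7304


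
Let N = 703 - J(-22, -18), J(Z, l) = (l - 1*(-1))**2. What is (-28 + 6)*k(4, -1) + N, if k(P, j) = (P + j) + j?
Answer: 370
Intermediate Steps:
J(Z, l) = (1 + l)**2 (J(Z, l) = (l + 1)**2 = (1 + l)**2)
k(P, j) = P + 2*j
N = 414 (N = 703 - (1 - 18)**2 = 703 - 1*(-17)**2 = 703 - 1*289 = 703 - 289 = 414)
(-28 + 6)*k(4, -1) + N = (-28 + 6)*(4 + 2*(-1)) + 414 = -22*(4 - 2) + 414 = -22*2 + 414 = -44 + 414 = 370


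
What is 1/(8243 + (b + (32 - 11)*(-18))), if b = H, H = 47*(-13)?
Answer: 1/7254 ≈ 0.00013786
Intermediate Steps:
H = -611
b = -611
1/(8243 + (b + (32 - 11)*(-18))) = 1/(8243 + (-611 + (32 - 11)*(-18))) = 1/(8243 + (-611 + 21*(-18))) = 1/(8243 + (-611 - 378)) = 1/(8243 - 989) = 1/7254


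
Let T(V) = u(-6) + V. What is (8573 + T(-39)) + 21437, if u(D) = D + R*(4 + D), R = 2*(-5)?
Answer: 29985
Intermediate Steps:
R = -10
u(D) = -40 - 9*D (u(D) = D - 10*(4 + D) = D + (-40 - 10*D) = -40 - 9*D)
T(V) = 14 + V (T(V) = (-40 - 9*(-6)) + V = (-40 + 54) + V = 14 + V)
(8573 + T(-39)) + 21437 = (8573 + (14 - 39)) + 21437 = (8573 - 25) + 21437 = 8548 + 21437 = 29985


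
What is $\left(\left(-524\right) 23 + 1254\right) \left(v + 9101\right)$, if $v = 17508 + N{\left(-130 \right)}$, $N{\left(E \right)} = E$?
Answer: $-285920242$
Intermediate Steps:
$v = 17378$ ($v = 17508 - 130 = 17378$)
$\left(\left(-524\right) 23 + 1254\right) \left(v + 9101\right) = \left(\left(-524\right) 23 + 1254\right) \left(17378 + 9101\right) = \left(-12052 + 1254\right) 26479 = \left(-10798\right) 26479 = -285920242$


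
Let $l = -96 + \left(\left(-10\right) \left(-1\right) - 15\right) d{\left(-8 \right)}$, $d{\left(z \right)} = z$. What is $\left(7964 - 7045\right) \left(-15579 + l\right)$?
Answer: $-14368565$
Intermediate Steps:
$l = -56$ ($l = -96 + \left(\left(-10\right) \left(-1\right) - 15\right) \left(-8\right) = -96 + \left(10 - 15\right) \left(-8\right) = -96 - -40 = -96 + 40 = -56$)
$\left(7964 - 7045\right) \left(-15579 + l\right) = \left(7964 - 7045\right) \left(-15579 - 56\right) = 919 \left(-15635\right) = -14368565$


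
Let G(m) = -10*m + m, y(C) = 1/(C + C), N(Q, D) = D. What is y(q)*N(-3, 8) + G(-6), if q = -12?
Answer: 161/3 ≈ 53.667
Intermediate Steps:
y(C) = 1/(2*C)
G(m) = -9*m
y(q)*N(-3, 8) + G(-6) = ((½)/(-12))*8 - 9*(-6) = ((½)*(-1/12))*8 + 54 = -1/24*8 + 54 = -⅓ + 54 = 161/3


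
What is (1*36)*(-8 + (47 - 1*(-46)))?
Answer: 3060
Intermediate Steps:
(1*36)*(-8 + (47 - 1*(-46))) = 36*(-8 + (47 + 46)) = 36*(-8 + 93) = 36*85 = 3060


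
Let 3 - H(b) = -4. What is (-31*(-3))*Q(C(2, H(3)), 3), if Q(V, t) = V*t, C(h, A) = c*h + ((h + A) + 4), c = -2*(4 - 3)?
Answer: 2511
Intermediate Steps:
H(b) = 7 (H(b) = 3 - 1*(-4) = 3 + 4 = 7)
c = -2 (c = -2*1 = -2)
C(h, A) = 4 + A - h (C(h, A) = -2*h + ((h + A) + 4) = -2*h + ((A + h) + 4) = -2*h + (4 + A + h) = 4 + A - h)
(-31*(-3))*Q(C(2, H(3)), 3) = (-31*(-3))*((4 + 7 - 1*2)*3) = 93*((4 + 7 - 2)*3) = 93*(9*3) = 93*27 = 2511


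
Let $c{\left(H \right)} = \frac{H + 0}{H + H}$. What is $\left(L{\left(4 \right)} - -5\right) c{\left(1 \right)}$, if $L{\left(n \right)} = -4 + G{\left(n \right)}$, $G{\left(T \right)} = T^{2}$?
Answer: $\frac{17}{2} \approx 8.5$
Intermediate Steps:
$L{\left(n \right)} = -4 + n^{2}$
$c{\left(H \right)} = \frac{1}{2}$ ($c{\left(H \right)} = \frac{H}{2 H} = H \frac{1}{2 H} = \frac{1}{2}$)
$\left(L{\left(4 \right)} - -5\right) c{\left(1 \right)} = \left(\left(-4 + 4^{2}\right) - -5\right) \frac{1}{2} = \left(\left(-4 + 16\right) + \left(-1 + 6\right)\right) \frac{1}{2} = \left(12 + 5\right) \frac{1}{2} = 17 \cdot \frac{1}{2} = \frac{17}{2}$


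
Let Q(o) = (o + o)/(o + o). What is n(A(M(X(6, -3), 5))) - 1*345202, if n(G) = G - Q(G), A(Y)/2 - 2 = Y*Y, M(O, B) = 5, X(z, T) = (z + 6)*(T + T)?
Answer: -345149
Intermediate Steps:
Q(o) = 1 (Q(o) = (2*o)/((2*o)) = (2*o)*(1/(2*o)) = 1)
X(z, T) = 2*T*(6 + z) (X(z, T) = (6 + z)*(2*T) = 2*T*(6 + z))
A(Y) = 4 + 2*Y² (A(Y) = 4 + 2*(Y*Y) = 4 + 2*Y²)
n(G) = -1 + G (n(G) = G - 1*1 = G - 1 = -1 + G)
n(A(M(X(6, -3), 5))) - 1*345202 = (-1 + (4 + 2*5²)) - 1*345202 = (-1 + (4 + 2*25)) - 345202 = (-1 + (4 + 50)) - 345202 = (-1 + 54) - 345202 = 53 - 345202 = -345149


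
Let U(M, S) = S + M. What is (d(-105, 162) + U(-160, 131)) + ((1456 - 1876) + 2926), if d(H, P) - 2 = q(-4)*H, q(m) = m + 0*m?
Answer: 2899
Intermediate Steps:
q(m) = m (q(m) = m + 0 = m)
U(M, S) = M + S
d(H, P) = 2 - 4*H
(d(-105, 162) + U(-160, 131)) + ((1456 - 1876) + 2926) = ((2 - 4*(-105)) + (-160 + 131)) + ((1456 - 1876) + 2926) = ((2 + 420) - 29) + (-420 + 2926) = (422 - 29) + 2506 = 393 + 2506 = 2899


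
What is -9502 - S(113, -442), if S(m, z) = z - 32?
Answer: -9028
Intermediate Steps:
S(m, z) = -32 + z
-9502 - S(113, -442) = -9502 - (-32 - 442) = -9502 - 1*(-474) = -9502 + 474 = -9028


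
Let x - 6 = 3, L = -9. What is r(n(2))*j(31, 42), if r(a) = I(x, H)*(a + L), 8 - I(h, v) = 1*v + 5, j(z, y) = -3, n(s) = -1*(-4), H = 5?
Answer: -30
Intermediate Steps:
n(s) = 4
x = 9 (x = 6 + 3 = 9)
I(h, v) = 3 - v (I(h, v) = 8 - (1*v + 5) = 8 - (v + 5) = 8 - (5 + v) = 8 + (-5 - v) = 3 - v)
r(a) = 18 - 2*a (r(a) = (3 - 1*5)*(a - 9) = (3 - 5)*(-9 + a) = -2*(-9 + a) = 18 - 2*a)
r(n(2))*j(31, 42) = (18 - 2*4)*(-3) = (18 - 8)*(-3) = 10*(-3) = -30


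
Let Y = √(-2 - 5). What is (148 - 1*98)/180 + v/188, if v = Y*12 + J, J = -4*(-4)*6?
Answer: 667/846 + 3*I*√7/47 ≈ 0.78842 + 0.16888*I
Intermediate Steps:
J = 96 (J = 16*6 = 96)
Y = I*√7 (Y = √(-7) = I*√7 ≈ 2.6458*I)
v = 96 + 12*I*√7 (v = (I*√7)*12 + 96 = 12*I*√7 + 96 = 96 + 12*I*√7 ≈ 96.0 + 31.749*I)
(148 - 1*98)/180 + v/188 = (148 - 1*98)/180 + (96 + 12*I*√7)/188 = (148 - 98)*(1/180) + (96 + 12*I*√7)*(1/188) = 50*(1/180) + (24/47 + 3*I*√7/47) = 5/18 + (24/47 + 3*I*√7/47) = 667/846 + 3*I*√7/47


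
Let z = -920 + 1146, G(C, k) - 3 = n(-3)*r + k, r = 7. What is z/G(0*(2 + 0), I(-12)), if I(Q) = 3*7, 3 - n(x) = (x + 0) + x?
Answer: 226/87 ≈ 2.5977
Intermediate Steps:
n(x) = 3 - 2*x (n(x) = 3 - ((x + 0) + x) = 3 - (x + x) = 3 - 2*x)
I(Q) = 21
G(C, k) = 66 + k (G(C, k) = 3 + ((3 - 2*(-3))*7 + k) = 3 + ((3 + 6)*7 + k) = 3 + (9*7 + k) = 3 + (63 + k) = 66 + k)
z = 226
z/G(0*(2 + 0), I(-12)) = 226/(66 + 21) = 226/87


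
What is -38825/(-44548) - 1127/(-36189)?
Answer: 1455243521/1612147572 ≈ 0.90267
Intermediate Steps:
-38825/(-44548) - 1127/(-36189) = -38825*(-1/44548) - 1127*(-1/36189) = 38825/44548 + 1127/36189 = 1455243521/1612147572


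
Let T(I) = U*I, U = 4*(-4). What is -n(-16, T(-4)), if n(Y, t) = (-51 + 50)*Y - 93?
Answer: 77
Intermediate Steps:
U = -16
T(I) = -16*I
n(Y, t) = -93 - Y (n(Y, t) = -Y - 93 = -93 - Y)
-n(-16, T(-4)) = -(-93 - 1*(-16)) = -(-93 + 16) = -1*(-77) = 77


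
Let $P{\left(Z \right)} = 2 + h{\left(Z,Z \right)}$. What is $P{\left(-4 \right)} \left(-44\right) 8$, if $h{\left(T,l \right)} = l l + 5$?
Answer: $-8096$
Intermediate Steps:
$h{\left(T,l \right)} = 5 + l^{2}$ ($h{\left(T,l \right)} = l^{2} + 5 = 5 + l^{2}$)
$P{\left(Z \right)} = 7 + Z^{2}$ ($P{\left(Z \right)} = 2 + \left(5 + Z^{2}\right) = 7 + Z^{2}$)
$P{\left(-4 \right)} \left(-44\right) 8 = \left(7 + \left(-4\right)^{2}\right) \left(-44\right) 8 = \left(7 + 16\right) \left(-44\right) 8 = 23 \left(-44\right) 8 = \left(-1012\right) 8 = -8096$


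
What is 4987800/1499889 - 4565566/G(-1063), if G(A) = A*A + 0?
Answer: -403927614658/564942691147 ≈ -0.71499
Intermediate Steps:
G(A) = A² (G(A) = A² + 0 = A²)
4987800/1499889 - 4565566/G(-1063) = 4987800/1499889 - 4565566/((-1063)²) = 4987800*(1/1499889) - 4565566/1129969 = 1662600/499963 - 4565566*1/1129969 = 1662600/499963 - 4565566/1129969 = -403927614658/564942691147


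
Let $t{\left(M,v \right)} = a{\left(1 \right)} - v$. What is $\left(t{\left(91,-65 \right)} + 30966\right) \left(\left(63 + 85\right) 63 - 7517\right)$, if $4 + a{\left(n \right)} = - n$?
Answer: $56063982$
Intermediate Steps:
$a{\left(n \right)} = -4 - n$
$t{\left(M,v \right)} = -5 - v$ ($t{\left(M,v \right)} = \left(-4 - 1\right) - v = -5 - v$)
$\left(t{\left(91,-65 \right)} + 30966\right) \left(\left(63 + 85\right) 63 - 7517\right) = \left(\left(-5 - -65\right) + 30966\right) \left(\left(63 + 85\right) 63 - 7517\right) = \left(\left(-5 + 65\right) + 30966\right) \left(148 \cdot 63 - 7517\right) = \left(60 + 30966\right) \left(9324 - 7517\right) = 31026 \cdot 1807 = 56063982$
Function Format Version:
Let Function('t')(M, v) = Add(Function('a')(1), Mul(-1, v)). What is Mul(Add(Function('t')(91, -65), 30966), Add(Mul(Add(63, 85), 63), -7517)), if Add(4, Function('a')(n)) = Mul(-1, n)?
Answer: 56063982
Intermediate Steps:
Function('a')(n) = Add(-4, Mul(-1, n))
Function('t')(M, v) = Add(-5, Mul(-1, v)) (Function('t')(M, v) = Add(Add(-4, Mul(-1, 1)), Mul(-1, v)) = Add(Add(-4, -1), Mul(-1, v)) = Add(-5, Mul(-1, v)))
Mul(Add(Function('t')(91, -65), 30966), Add(Mul(Add(63, 85), 63), -7517)) = Mul(Add(Add(-5, Mul(-1, -65)), 30966), Add(Mul(Add(63, 85), 63), -7517)) = Mul(Add(Add(-5, 65), 30966), Add(Mul(148, 63), -7517)) = Mul(Add(60, 30966), Add(9324, -7517)) = Mul(31026, 1807) = 56063982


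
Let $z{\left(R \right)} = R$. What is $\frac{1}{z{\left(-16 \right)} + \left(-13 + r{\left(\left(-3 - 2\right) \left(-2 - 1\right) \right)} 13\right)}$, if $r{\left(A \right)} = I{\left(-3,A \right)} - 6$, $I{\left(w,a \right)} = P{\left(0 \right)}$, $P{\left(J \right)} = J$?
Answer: $- \frac{1}{107} \approx -0.0093458$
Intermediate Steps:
$I{\left(w,a \right)} = 0$
$r{\left(A \right)} = -6$ ($r{\left(A \right)} = 0 - 6 = -6$)
$\frac{1}{z{\left(-16 \right)} + \left(-13 + r{\left(\left(-3 - 2\right) \left(-2 - 1\right) \right)} 13\right)} = \frac{1}{-16 - 91} = \frac{1}{-107} = - \frac{1}{107}$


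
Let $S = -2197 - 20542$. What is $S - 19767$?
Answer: $-42506$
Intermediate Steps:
$S = -22739$ ($S = -2197 - 20542 = -22739$)
$S - 19767 = -22739 - 19767 = -42506$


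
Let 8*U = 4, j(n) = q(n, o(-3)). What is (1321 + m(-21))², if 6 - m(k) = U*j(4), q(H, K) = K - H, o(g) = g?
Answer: 7080921/4 ≈ 1.7702e+6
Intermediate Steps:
j(n) = -3 - n
U = ½ (U = (⅛)*4 = ½ ≈ 0.50000)
m(k) = 19/2 (m(k) = 6 - (-3 - 1*4)/2 = 6 - (-3 - 4)/2 = 6 - (-7)/2 = 6 - 1*(-7/2) = 6 + 7/2 = 19/2)
(1321 + m(-21))² = (1321 + 19/2)² = (2661/2)² = 7080921/4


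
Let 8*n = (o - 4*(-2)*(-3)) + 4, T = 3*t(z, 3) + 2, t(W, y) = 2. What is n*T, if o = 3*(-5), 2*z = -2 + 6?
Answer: -35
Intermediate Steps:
z = 2 (z = (-2 + 6)/2 = (½)*4 = 2)
T = 8 (T = 3*2 + 2 = 6 + 2 = 8)
o = -15
n = -35/8 (n = ((-15 - 4*(-2)*(-3)) + 4)/8 = ((-15 + 8*(-3)) + 4)/8 = ((-15 - 24) + 4)/8 = (-39 + 4)/8 = (⅛)*(-35) = -35/8 ≈ -4.3750)
n*T = -35/8*8 = -35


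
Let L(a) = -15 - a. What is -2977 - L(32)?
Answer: -2930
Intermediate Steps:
-2977 - L(32) = -2977 - (-15 - 1*32) = -2977 - (-15 - 32) = -2977 - 1*(-47) = -2977 + 47 = -2930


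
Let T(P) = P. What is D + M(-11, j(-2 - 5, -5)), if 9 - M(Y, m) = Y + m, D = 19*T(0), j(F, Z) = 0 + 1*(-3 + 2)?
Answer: 21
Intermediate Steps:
j(F, Z) = -1 (j(F, Z) = 0 + 1*(-1) = 0 - 1 = -1)
D = 0 (D = 19*0 = 0)
M(Y, m) = 9 - Y - m (M(Y, m) = 9 - (Y + m) = 9 + (-Y - m) = 9 - Y - m)
D + M(-11, j(-2 - 5, -5)) = 0 + (9 - 1*(-11) - 1*(-1)) = 0 + (9 + 11 + 1) = 0 + 21 = 21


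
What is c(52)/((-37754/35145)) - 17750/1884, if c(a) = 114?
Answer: -2054609005/17782134 ≈ -115.54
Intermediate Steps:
c(52)/((-37754/35145)) - 17750/1884 = 114/((-37754/35145)) - 17750/1884 = 114/((-37754*1/35145)) - 17750*1/1884 = 114/(-37754/35145) - 8875/942 = 114*(-35145/37754) - 8875/942 = -2003265/18877 - 8875/942 = -2054609005/17782134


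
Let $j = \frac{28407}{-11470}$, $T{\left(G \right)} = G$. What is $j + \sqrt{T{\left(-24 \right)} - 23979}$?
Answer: $- \frac{28407}{11470} + 3 i \sqrt{2667} \approx -2.4766 + 154.93 i$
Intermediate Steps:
$j = - \frac{28407}{11470}$ ($j = 28407 \left(- \frac{1}{11470}\right) = - \frac{28407}{11470} \approx -2.4766$)
$j + \sqrt{T{\left(-24 \right)} - 23979} = - \frac{28407}{11470} + \sqrt{-24 - 23979} = - \frac{28407}{11470} + \sqrt{-24003} = - \frac{28407}{11470} + 3 i \sqrt{2667}$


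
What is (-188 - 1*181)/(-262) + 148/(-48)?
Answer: -2633/1572 ≈ -1.6749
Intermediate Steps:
(-188 - 1*181)/(-262) + 148/(-48) = (-188 - 181)*(-1/262) + 148*(-1/48) = -369*(-1/262) - 37/12 = 369/262 - 37/12 = -2633/1572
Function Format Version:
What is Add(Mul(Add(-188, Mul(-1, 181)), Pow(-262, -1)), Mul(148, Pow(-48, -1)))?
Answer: Rational(-2633, 1572) ≈ -1.6749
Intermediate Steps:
Add(Mul(Add(-188, Mul(-1, 181)), Pow(-262, -1)), Mul(148, Pow(-48, -1))) = Add(Mul(Add(-188, -181), Rational(-1, 262)), Mul(148, Rational(-1, 48))) = Add(Mul(-369, Rational(-1, 262)), Rational(-37, 12)) = Add(Rational(369, 262), Rational(-37, 12)) = Rational(-2633, 1572)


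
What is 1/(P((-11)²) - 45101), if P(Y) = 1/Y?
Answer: -121/5457220 ≈ -2.2172e-5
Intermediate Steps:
1/(P((-11)²) - 45101) = 1/(1/((-11)²) - 45101) = 1/(1/121 - 45101) = 1/(-5457220/121) = -121/5457220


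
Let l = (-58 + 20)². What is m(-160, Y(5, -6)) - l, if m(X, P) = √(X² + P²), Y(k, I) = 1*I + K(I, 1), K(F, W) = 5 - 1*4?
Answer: -1444 + 25*√41 ≈ -1283.9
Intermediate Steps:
K(F, W) = 1 (K(F, W) = 5 - 4 = 1)
Y(k, I) = 1 + I (Y(k, I) = 1*I + 1 = I + 1 = 1 + I)
m(X, P) = √(P² + X²)
l = 1444 (l = (-38)² = 1444)
m(-160, Y(5, -6)) - l = √((1 - 6)² + (-160)²) - 1*1444 = √((-5)² + 25600) - 1444 = √(25 + 25600) - 1444 = √25625 - 1444 = 25*√41 - 1444 = -1444 + 25*√41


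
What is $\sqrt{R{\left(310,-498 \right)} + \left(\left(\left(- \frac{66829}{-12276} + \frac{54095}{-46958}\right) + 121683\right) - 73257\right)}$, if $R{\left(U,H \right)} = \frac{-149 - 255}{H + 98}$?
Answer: $\frac{\sqrt{698516406734361950141}}{120095085} \approx 220.07$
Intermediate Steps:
$R{\left(U,H \right)} = - \frac{404}{98 + H}$
$\sqrt{R{\left(310,-498 \right)} + \left(\left(\left(- \frac{66829}{-12276} + \frac{54095}{-46958}\right) + 121683\right) - 73257\right)} = \sqrt{- \frac{404}{98 - 498} + \left(\left(\left(- \frac{66829}{-12276} + \frac{54095}{-46958}\right) + 121683\right) - 73257\right)} = \sqrt{- \frac{404}{-400} + \left(\left(\left(\left(-66829\right) \left(- \frac{1}{12276}\right) + 54095 \left(- \frac{1}{46958}\right)\right) + 121683\right) - 73257\right)} = \sqrt{\left(-404\right) \left(- \frac{1}{400}\right) + \left(\left(\left(\frac{66829}{12276} - \frac{54095}{46958}\right) + 121683\right) - 73257\right)} = \sqrt{\frac{101}{100} + \left(\left(\frac{1237042981}{288228204} + 121683\right) - 73257\right)} = \sqrt{\frac{101}{100} + \left(\frac{35073709590313}{288228204} - 73257\right)} = \sqrt{\frac{101}{100} + \frac{13958976049885}{288228204}} = \sqrt{\frac{87245419752319}{1801426275}} = \frac{\sqrt{698516406734361950141}}{120095085}$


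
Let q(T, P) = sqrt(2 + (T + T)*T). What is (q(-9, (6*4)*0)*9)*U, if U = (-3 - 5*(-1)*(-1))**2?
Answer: 1152*sqrt(41) ≈ 7376.4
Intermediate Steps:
q(T, P) = sqrt(2 + 2*T**2) (q(T, P) = sqrt(2 + (2*T)*T) = sqrt(2 + 2*T**2))
U = 64 (U = (-3 + 5*(-1))**2 = (-3 - 5)**2 = (-8)**2 = 64)
(q(-9, (6*4)*0)*9)*U = (sqrt(2 + 2*(-9)**2)*9)*64 = (sqrt(2 + 2*81)*9)*64 = (sqrt(2 + 162)*9)*64 = (sqrt(164)*9)*64 = ((2*sqrt(41))*9)*64 = (18*sqrt(41))*64 = 1152*sqrt(41)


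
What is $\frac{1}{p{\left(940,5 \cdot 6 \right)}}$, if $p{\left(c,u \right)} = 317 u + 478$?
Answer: $\frac{1}{9988} \approx 0.00010012$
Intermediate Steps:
$p{\left(c,u \right)} = 478 + 317 u$
$\frac{1}{p{\left(940,5 \cdot 6 \right)}} = \frac{1}{478 + 317 \cdot 5 \cdot 6} = \frac{1}{478 + 317 \cdot 30} = \frac{1}{478 + 9510} = \frac{1}{9988}$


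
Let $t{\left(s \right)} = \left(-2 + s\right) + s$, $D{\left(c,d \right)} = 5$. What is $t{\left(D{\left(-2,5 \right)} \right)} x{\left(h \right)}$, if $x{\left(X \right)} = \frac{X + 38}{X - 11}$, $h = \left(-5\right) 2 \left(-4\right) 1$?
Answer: $\frac{624}{29} \approx 21.517$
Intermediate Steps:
$t{\left(s \right)} = -2 + 2 s$
$h = 40$ ($h = \left(-10\right) \left(-4\right) 1 = 40 \cdot 1 = 40$)
$x{\left(X \right)} = \frac{38 + X}{-11 + X}$
$t{\left(D{\left(-2,5 \right)} \right)} x{\left(h \right)} = \left(-2 + 2 \cdot 5\right) \frac{38 + 40}{-11 + 40} = \left(-2 + 10\right) \frac{1}{29} \cdot 78 = 8 \cdot \frac{1}{29} \cdot 78 = 8 \cdot \frac{78}{29} = \frac{624}{29}$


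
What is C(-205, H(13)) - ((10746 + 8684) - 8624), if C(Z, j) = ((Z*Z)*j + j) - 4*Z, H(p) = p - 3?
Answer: 410274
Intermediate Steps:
H(p) = -3 + p
C(Z, j) = j - 4*Z + j*Z² (C(Z, j) = (Z²*j + j) - 4*Z = (j*Z² + j) - 4*Z = (j + j*Z²) - 4*Z = j - 4*Z + j*Z²)
C(-205, H(13)) - ((10746 + 8684) - 8624) = ((-3 + 13) - 4*(-205) + (-3 + 13)*(-205)²) - ((10746 + 8684) - 8624) = (10 + 820 + 10*42025) - (19430 - 8624) = (10 + 820 + 420250) - 1*10806 = 421080 - 10806 = 410274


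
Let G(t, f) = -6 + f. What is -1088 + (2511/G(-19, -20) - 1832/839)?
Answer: -25887993/21814 ≈ -1186.8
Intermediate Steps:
-1088 + (2511/G(-19, -20) - 1832/839) = -1088 + (2511/(-6 - 20) - 1832/839) = -1088 + (2511/(-26) - 1832*1/839) = -1088 + (2511*(-1/26) - 1832/839) = -1088 + (-2511/26 - 1832/839) = -1088 - 2154361/21814 = -25887993/21814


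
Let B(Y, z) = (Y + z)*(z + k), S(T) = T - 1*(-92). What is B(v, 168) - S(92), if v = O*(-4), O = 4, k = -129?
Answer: 5744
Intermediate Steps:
S(T) = 92 + T (S(T) = T + 92 = 92 + T)
v = -16 (v = 4*(-4) = -16)
B(Y, z) = (-129 + z)*(Y + z) (B(Y, z) = (Y + z)*(z - 129) = (Y + z)*(-129 + z) = (-129 + z)*(Y + z))
B(v, 168) - S(92) = (168² - 129*(-16) - 129*168 - 16*168) - (92 + 92) = (28224 + 2064 - 21672 - 2688) - 1*184 = 5928 - 184 = 5744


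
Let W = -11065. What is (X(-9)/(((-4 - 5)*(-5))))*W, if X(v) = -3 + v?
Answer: 8852/3 ≈ 2950.7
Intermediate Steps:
(X(-9)/(((-4 - 5)*(-5))))*W = ((-3 - 9)/(((-4 - 5)*(-5))))*(-11065) = -12/((-9*(-5)))*(-11065) = -12/45*(-11065) = -12*1/45*(-11065) = -4/15*(-11065) = 8852/3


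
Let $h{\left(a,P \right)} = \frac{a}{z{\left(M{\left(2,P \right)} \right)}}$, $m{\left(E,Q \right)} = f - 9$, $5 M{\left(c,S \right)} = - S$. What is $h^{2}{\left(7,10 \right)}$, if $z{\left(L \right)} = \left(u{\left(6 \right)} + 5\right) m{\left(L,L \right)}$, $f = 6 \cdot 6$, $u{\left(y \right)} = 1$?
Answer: $\frac{49}{26244} \approx 0.0018671$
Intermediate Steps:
$M{\left(c,S \right)} = - \frac{S}{5}$ ($M{\left(c,S \right)} = \frac{\left(-1\right) S}{5} = - \frac{S}{5}$)
$f = 36$
$m{\left(E,Q \right)} = 27$ ($m{\left(E,Q \right)} = 36 - 9 = 27$)
$z{\left(L \right)} = 162$ ($z{\left(L \right)} = \left(1 + 5\right) 27 = 6 \cdot 27 = 162$)
$h{\left(a,P \right)} = \frac{a}{162}$
$h^{2}{\left(7,10 \right)} = \left(\frac{1}{162} \cdot 7\right)^{2} = \left(\frac{7}{162}\right)^{2} = \frac{49}{26244}$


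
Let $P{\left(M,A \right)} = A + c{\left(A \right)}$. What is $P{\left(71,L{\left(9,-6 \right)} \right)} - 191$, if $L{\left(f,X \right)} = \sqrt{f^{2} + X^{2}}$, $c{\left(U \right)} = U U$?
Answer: $-74 + 3 \sqrt{13} \approx -63.183$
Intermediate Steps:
$c{\left(U \right)} = U^{2}$
$L{\left(f,X \right)} = \sqrt{X^{2} + f^{2}}$
$P{\left(M,A \right)} = A + A^{2}$
$P{\left(71,L{\left(9,-6 \right)} \right)} - 191 = \sqrt{\left(-6\right)^{2} + 9^{2}} \left(1 + \sqrt{\left(-6\right)^{2} + 9^{2}}\right) - 191 = \sqrt{36 + 81} \left(1 + \sqrt{36 + 81}\right) - 191 = \sqrt{117} \left(1 + \sqrt{117}\right) - 191 = 3 \sqrt{13} \left(1 + 3 \sqrt{13}\right) - 191 = -191 + 3 \sqrt{13} \left(1 + 3 \sqrt{13}\right)$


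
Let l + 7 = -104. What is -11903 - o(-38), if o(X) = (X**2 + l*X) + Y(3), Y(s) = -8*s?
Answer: -17541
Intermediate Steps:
l = -111 (l = -7 - 104 = -111)
o(X) = -24 + X**2 - 111*X (o(X) = (X**2 - 111*X) - 8*3 = (X**2 - 111*X) - 24 = -24 + X**2 - 111*X)
-11903 - o(-38) = -11903 - (-24 + (-38)**2 - 111*(-38)) = -11903 - (-24 + 1444 + 4218) = -11903 - 1*5638 = -11903 - 5638 = -17541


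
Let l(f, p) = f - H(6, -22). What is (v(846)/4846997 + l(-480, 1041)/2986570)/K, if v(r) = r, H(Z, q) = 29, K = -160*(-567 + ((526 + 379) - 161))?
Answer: -59516747/409957369913812800 ≈ -1.4518e-10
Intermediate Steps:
K = -28320 (K = -160*(-567 + (905 - 161)) = -160*(-567 + 744) = -160*177 = -28320)
l(f, p) = -29 + f (l(f, p) = f - 1*29 = f - 29 = -29 + f)
(v(846)/4846997 + l(-480, 1041)/2986570)/K = (846/4846997 + (-29 - 480)/2986570)/(-28320) = (846*(1/4846997) - 509*1/2986570)*(-1/28320) = (846/4846997 - 509/2986570)*(-1/28320) = (59516747/14475895830290)*(-1/28320) = -59516747/409957369913812800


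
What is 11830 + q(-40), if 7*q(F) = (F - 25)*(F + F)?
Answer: 88010/7 ≈ 12573.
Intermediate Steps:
q(F) = 2*F*(-25 + F)/7 (q(F) = ((F - 25)*(F + F))/7 = ((-25 + F)*(2*F))/7 = (2*F*(-25 + F))/7 = 2*F*(-25 + F)/7)
11830 + q(-40) = 11830 + (2/7)*(-40)*(-25 - 40) = 11830 + (2/7)*(-40)*(-65) = 11830 + 5200/7 = 88010/7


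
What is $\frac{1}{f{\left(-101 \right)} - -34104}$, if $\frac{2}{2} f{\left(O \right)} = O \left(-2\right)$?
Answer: $\frac{1}{34306} \approx 2.9149 \cdot 10^{-5}$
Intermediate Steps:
$f{\left(O \right)} = - 2 O$ ($f{\left(O \right)} = O \left(-2\right) = - 2 O$)
$\frac{1}{f{\left(-101 \right)} - -34104} = \frac{1}{\left(-2\right) \left(-101\right) - -34104} = \frac{1}{202 + 34104} = \frac{1}{34306}$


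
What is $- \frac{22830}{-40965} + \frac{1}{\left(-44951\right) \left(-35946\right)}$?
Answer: $\frac{2459260761943}{4412773412226} \approx 0.55731$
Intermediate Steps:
$- \frac{22830}{-40965} + \frac{1}{\left(-44951\right) \left(-35946\right)} = \left(-22830\right) \left(- \frac{1}{40965}\right) - - \frac{1}{1615808646} = \frac{1522}{2731} + \frac{1}{1615808646} = \frac{2459260761943}{4412773412226}$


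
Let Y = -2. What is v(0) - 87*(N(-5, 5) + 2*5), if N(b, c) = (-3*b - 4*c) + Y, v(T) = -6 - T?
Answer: -267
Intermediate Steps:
N(b, c) = -2 - 4*c - 3*b (N(b, c) = (-3*b - 4*c) - 2 = (-4*c - 3*b) - 2 = -2 - 4*c - 3*b)
v(0) - 87*(N(-5, 5) + 2*5) = (-6 - 1*0) - 87*((-2 - 4*5 - 3*(-5)) + 2*5) = (-6 + 0) - 87*((-2 - 20 + 15) + 10) = -6 - 87*(-7 + 10) = -6 - 87*3 = -6 - 261 = -267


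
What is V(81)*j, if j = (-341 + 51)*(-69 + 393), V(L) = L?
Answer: -7610760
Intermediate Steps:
j = -93960 (j = -290*324 = -93960)
V(81)*j = 81*(-93960) = -7610760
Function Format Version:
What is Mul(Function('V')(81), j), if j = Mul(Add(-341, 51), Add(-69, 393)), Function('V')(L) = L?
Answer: -7610760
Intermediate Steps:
j = -93960 (j = Mul(-290, 324) = -93960)
Mul(Function('V')(81), j) = Mul(81, -93960) = -7610760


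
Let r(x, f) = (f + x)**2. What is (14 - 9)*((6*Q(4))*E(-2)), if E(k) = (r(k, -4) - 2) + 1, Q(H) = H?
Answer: 4200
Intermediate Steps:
E(k) = -1 + (-4 + k)**2 (E(k) = ((-4 + k)**2 - 2) + 1 = (-2 + (-4 + k)**2) + 1 = -1 + (-4 + k)**2)
(14 - 9)*((6*Q(4))*E(-2)) = (14 - 9)*((6*4)*(-1 + (-4 - 2)**2)) = 5*(24*(-1 + (-6)**2)) = 5*(24*(-1 + 36)) = 5*(24*35) = 5*840 = 4200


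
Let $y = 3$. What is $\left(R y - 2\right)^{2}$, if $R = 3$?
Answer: $49$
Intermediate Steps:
$\left(R y - 2\right)^{2} = \left(3 \cdot 3 - 2\right)^{2} = \left(9 - 2\right)^{2} = 7^{2} = 49$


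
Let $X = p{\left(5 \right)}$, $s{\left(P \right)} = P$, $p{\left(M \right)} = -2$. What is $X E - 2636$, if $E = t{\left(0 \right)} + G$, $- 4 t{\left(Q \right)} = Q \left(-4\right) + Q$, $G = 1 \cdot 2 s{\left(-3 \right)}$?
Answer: $-2624$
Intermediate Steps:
$X = -2$
$G = -6$ ($G = 1 \cdot 2 \left(-3\right) = 2 \left(-3\right) = -6$)
$t{\left(Q \right)} = \frac{3 Q}{4}$ ($t{\left(Q \right)} = - \frac{Q \left(-4\right) + Q}{4} = - \frac{- 4 Q + Q}{4} = - \frac{\left(-3\right) Q}{4} = \frac{3 Q}{4}$)
$E = -6$ ($E = \frac{3}{4} \cdot 0 - 6 = 0 - 6 = -6$)
$X E - 2636 = \left(-2\right) \left(-6\right) - 2636 = 12 - 2636 = -2624$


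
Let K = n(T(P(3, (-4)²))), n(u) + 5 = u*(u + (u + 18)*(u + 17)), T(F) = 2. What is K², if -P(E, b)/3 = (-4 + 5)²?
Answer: 576081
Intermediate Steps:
P(E, b) = -3 (P(E, b) = -3*(-4 + 5)² = -3*1² = -3*1 = -3)
n(u) = -5 + u*(u + (17 + u)*(18 + u)) (n(u) = -5 + u*(u + (u + 18)*(u + 17)) = -5 + u*(u + (18 + u)*(17 + u)) = -5 + u*(u + (17 + u)*(18 + u)))
K = 759 (K = -5 + 2³ + 36*2² + 306*2 = -5 + 8 + 36*4 + 612 = -5 + 8 + 144 + 612 = 759)
K² = 759² = 576081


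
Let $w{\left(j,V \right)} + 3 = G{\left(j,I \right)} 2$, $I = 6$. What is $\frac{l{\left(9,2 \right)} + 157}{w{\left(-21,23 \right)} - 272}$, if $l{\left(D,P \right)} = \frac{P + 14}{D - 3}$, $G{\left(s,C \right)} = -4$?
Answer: $- \frac{479}{849} \approx -0.56419$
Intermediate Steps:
$w{\left(j,V \right)} = -11$ ($w{\left(j,V \right)} = -3 - 8 = -11$)
$l{\left(D,P \right)} = \frac{14 + P}{-3 + D}$
$\frac{l{\left(9,2 \right)} + 157}{w{\left(-21,23 \right)} - 272} = \frac{\frac{14 + 2}{-3 + 9} + 157}{-11 - 272} = \frac{\frac{1}{6} \cdot 16 + 157}{-283} = \left(\frac{1}{6} \cdot 16 + 157\right) \left(- \frac{1}{283}\right) = \left(\frac{8}{3} + 157\right) \left(- \frac{1}{283}\right) = \frac{479}{3} \left(- \frac{1}{283}\right) = - \frac{479}{849}$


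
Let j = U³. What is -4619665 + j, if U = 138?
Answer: -1991593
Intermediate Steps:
j = 2628072 (j = 138³ = 2628072)
-4619665 + j = -4619665 + 2628072 = -1991593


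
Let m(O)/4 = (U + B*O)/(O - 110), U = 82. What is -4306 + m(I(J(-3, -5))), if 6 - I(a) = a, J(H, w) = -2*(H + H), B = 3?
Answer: -124938/29 ≈ -4308.2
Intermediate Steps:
J(H, w) = -4*H
I(a) = 6 - a
m(O) = 4*(82 + 3*O)/(-110 + O) (m(O) = 4*((82 + 3*O)/(O - 110)) = 4*((82 + 3*O)/(-110 + O)) = 4*(82 + 3*O)/(-110 + O))
-4306 + m(I(J(-3, -5))) = -4306 + 4*(82 + 3*(6 - (-4)*(-3)))/(-110 + (6 - (-4)*(-3))) = -4306 + 4*(82 + 3*(6 - 1*12))/(-110 + (6 - 1*12)) = -4306 + 4*(82 + 3*(6 - 12))/(-110 + (6 - 12)) = -4306 + 4*(82 + 3*(-6))/(-110 - 6) = -4306 + 4*(82 - 18)/(-116) = -4306 + 4*(-1/116)*64 = -4306 - 64/29 = -124938/29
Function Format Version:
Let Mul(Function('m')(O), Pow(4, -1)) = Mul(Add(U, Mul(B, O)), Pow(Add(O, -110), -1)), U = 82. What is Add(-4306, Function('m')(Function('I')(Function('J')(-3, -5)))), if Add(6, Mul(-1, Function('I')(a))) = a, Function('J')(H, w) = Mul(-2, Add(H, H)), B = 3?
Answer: Rational(-124938, 29) ≈ -4308.2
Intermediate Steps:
Function('J')(H, w) = Mul(-4, H) (Function('J')(H, w) = Mul(-2, Mul(2, H)) = Mul(-4, H))
Function('I')(a) = Add(6, Mul(-1, a))
Function('m')(O) = Mul(4, Pow(Add(-110, O), -1), Add(82, Mul(3, O))) (Function('m')(O) = Mul(4, Mul(Add(82, Mul(3, O)), Pow(Add(O, -110), -1))) = Mul(4, Mul(Add(82, Mul(3, O)), Pow(Add(-110, O), -1))) = Mul(4, Mul(Pow(Add(-110, O), -1), Add(82, Mul(3, O)))) = Mul(4, Pow(Add(-110, O), -1), Add(82, Mul(3, O))))
Add(-4306, Function('m')(Function('I')(Function('J')(-3, -5)))) = Add(-4306, Mul(4, Pow(Add(-110, Add(6, Mul(-1, Mul(-4, -3)))), -1), Add(82, Mul(3, Add(6, Mul(-1, Mul(-4, -3))))))) = Add(-4306, Mul(4, Pow(Add(-110, Add(6, Mul(-1, 12))), -1), Add(82, Mul(3, Add(6, Mul(-1, 12)))))) = Add(-4306, Mul(4, Pow(Add(-110, Add(6, -12)), -1), Add(82, Mul(3, Add(6, -12))))) = Add(-4306, Mul(4, Pow(Add(-110, -6), -1), Add(82, Mul(3, -6)))) = Add(-4306, Mul(4, Pow(-116, -1), Add(82, -18))) = Add(-4306, Mul(4, Rational(-1, 116), 64)) = Add(-4306, Rational(-64, 29)) = Rational(-124938, 29)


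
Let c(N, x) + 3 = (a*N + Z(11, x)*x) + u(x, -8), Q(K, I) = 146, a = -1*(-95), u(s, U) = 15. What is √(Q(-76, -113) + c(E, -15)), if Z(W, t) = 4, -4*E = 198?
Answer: I*√18418/2 ≈ 67.856*I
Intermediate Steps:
E = -99/2 (E = -¼*198 = -99/2 ≈ -49.500)
a = 95
c(N, x) = 12 + 4*x + 95*N (c(N, x) = -3 + ((95*N + 4*x) + 15) = -3 + ((4*x + 95*N) + 15) = -3 + (15 + 4*x + 95*N) = 12 + 4*x + 95*N)
√(Q(-76, -113) + c(E, -15)) = √(146 + (12 + 4*(-15) + 95*(-99/2))) = √(146 + (12 - 60 - 9405/2)) = √(146 - 9501/2) = √(-9209/2) = I*√18418/2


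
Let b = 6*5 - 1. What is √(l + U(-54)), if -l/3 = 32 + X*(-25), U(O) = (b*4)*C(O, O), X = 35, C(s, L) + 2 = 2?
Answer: 3*√281 ≈ 50.289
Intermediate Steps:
C(s, L) = 0 (C(s, L) = -2 + 2 = 0)
b = 29 (b = 30 - 1 = 29)
U(O) = 0 (U(O) = (29*4)*0 = 116*0 = 0)
l = 2529 (l = -3*(32 + 35*(-25)) = -3*(32 - 875) = -3*(-843) = 2529)
√(l + U(-54)) = √(2529 + 0) = √2529 = 3*√281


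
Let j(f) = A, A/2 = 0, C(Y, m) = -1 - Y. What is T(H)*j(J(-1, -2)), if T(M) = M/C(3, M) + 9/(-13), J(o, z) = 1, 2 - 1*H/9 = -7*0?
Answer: 0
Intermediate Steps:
A = 0 (A = 2*0 = 0)
H = 18 (H = 18 - (-63)*0 = 18 - 9*0 = 18 + 0 = 18)
j(f) = 0
T(M) = -9/13 - M/4 (T(M) = M/(-1 - 1*3) + 9/(-13) = M/(-1 - 3) + 9*(-1/13) = M/(-4) - 9/13 = M*(-¼) - 9/13 = -M/4 - 9/13 = -9/13 - M/4)
T(H)*j(J(-1, -2)) = (-9/13 - ¼*18)*0 = (-9/13 - 9/2)*0 = -135/26*0 = 0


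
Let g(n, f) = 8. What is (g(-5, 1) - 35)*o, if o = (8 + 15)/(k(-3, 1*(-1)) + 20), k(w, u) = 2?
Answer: -621/22 ≈ -28.227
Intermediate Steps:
o = 23/22 (o = (8 + 15)/(2 + 20) = 23/22 ≈ 1.0455)
(g(-5, 1) - 35)*o = (8 - 35)*(23/22) = -27*23/22 = -621/22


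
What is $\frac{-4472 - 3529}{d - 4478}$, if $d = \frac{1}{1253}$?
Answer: $\frac{1113917}{623437} \approx 1.7867$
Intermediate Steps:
$d = \frac{1}{1253} \approx 0.00079808$
$\frac{-4472 - 3529}{d - 4478} = \frac{-4472 - 3529}{\frac{1}{1253} - 4478} = - \frac{8001}{- \frac{5610933}{1253}} = \left(-8001\right) \left(- \frac{1253}{5610933}\right) = \frac{1113917}{623437}$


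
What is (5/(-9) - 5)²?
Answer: 2500/81 ≈ 30.864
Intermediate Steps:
(5/(-9) - 5)² = (5*(-⅑) - 5)² = (-5/9 - 5)² = (-50/9)² = 2500/81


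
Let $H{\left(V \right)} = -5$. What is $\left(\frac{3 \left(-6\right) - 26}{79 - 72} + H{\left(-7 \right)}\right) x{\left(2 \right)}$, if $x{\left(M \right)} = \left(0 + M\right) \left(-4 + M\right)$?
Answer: $\frac{316}{7} \approx 45.143$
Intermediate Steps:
$x{\left(M \right)} = M \left(-4 + M\right)$
$\left(\frac{3 \left(-6\right) - 26}{79 - 72} + H{\left(-7 \right)}\right) x{\left(2 \right)} = \left(\frac{3 \left(-6\right) - 26}{79 - 72} - 5\right) 2 \left(-4 + 2\right) = \left(\frac{-18 - 26}{7} - 5\right) 2 \left(-2\right) = \left(\left(-44\right) \frac{1}{7} - 5\right) \left(-4\right) = \left(- \frac{44}{7} - 5\right) \left(-4\right) = \left(- \frac{79}{7}\right) \left(-4\right) = \frac{316}{7}$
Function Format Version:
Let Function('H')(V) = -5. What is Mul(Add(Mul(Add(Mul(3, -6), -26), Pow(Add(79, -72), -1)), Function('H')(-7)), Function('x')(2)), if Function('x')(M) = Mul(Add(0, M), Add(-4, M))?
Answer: Rational(316, 7) ≈ 45.143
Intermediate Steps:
Function('x')(M) = Mul(M, Add(-4, M))
Mul(Add(Mul(Add(Mul(3, -6), -26), Pow(Add(79, -72), -1)), Function('H')(-7)), Function('x')(2)) = Mul(Add(Mul(Add(Mul(3, -6), -26), Pow(Add(79, -72), -1)), -5), Mul(2, Add(-4, 2))) = Mul(Add(Mul(Add(-18, -26), Pow(7, -1)), -5), Mul(2, -2)) = Mul(Add(Mul(-44, Rational(1, 7)), -5), -4) = Mul(Add(Rational(-44, 7), -5), -4) = Mul(Rational(-79, 7), -4) = Rational(316, 7)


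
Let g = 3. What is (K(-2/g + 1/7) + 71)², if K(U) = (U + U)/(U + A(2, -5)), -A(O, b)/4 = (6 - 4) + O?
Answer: 608066281/120409 ≈ 5050.0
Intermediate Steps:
A(O, b) = -8 - 4*O (A(O, b) = -4*((6 - 4) + O) = -4*(2 + O) = -8 - 4*O)
K(U) = 2*U/(-16 + U) (K(U) = (U + U)/(U + (-8 - 4*2)) = (2*U)/(U + (-8 - 8)) = (2*U)/(U - 16) = (2*U)/(-16 + U) = 2*U/(-16 + U))
(K(-2/g + 1/7) + 71)² = (2*(-2/3 + 1/7)/(-16 + (-2/3 + 1/7)) + 71)² = (2*(-2*⅓ + 1*(⅐))/(-16 + (-2*⅓ + 1*(⅐))) + 71)² = (2*(-⅔ + ⅐)/(-16 + (-⅔ + ⅐)) + 71)² = (2*(-11/21)/(-16 - 11/21) + 71)² = (2*(-11/21)/(-347/21) + 71)² = (2*(-11/21)*(-21/347) + 71)² = (22/347 + 71)² = (24659/347)² = 608066281/120409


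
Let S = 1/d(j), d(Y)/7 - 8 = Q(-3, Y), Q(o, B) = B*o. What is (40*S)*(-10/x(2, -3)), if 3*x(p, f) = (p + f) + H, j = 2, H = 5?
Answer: -150/7 ≈ -21.429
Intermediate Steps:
x(p, f) = 5/3 + f/3 + p/3 (x(p, f) = ((p + f) + 5)/3 = ((f + p) + 5)/3 = (5 + f + p)/3 = 5/3 + f/3 + p/3)
d(Y) = 56 - 21*Y (d(Y) = 56 + 7*(Y*(-3)) = 56 + 7*(-3*Y) = 56 - 21*Y)
S = 1/14 (S = 1/(56 - 21*2) = 1/(56 - 42) = 1/14 ≈ 0.071429)
(40*S)*(-10/x(2, -3)) = (40*(1/14))*(-10/(5/3 + (⅓)*(-3) + (⅓)*2)) = 20*(-10/(5/3 - 1 + ⅔))/7 = 20*(-10/4/3)/7 = 20*(-10*¾)/7 = (20/7)*(-15/2) = -150/7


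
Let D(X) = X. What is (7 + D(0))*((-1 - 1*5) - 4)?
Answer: -70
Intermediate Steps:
(7 + D(0))*((-1 - 1*5) - 4) = (7 + 0)*((-1 - 1*5) - 4) = 7*((-1 - 5) - 4) = 7*(-6 - 4) = 7*(-10) = -70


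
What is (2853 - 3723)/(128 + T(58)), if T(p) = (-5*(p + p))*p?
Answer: 435/16756 ≈ 0.025961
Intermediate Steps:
T(p) = -10*p² (T(p) = (-10*p)*p = -10*p²)
(2853 - 3723)/(128 + T(58)) = (2853 - 3723)/(128 - 10*58²) = -870/(128 - 10*3364) = -870/(128 - 33640) = -870/(-33512) = -870*(-1/33512) = 435/16756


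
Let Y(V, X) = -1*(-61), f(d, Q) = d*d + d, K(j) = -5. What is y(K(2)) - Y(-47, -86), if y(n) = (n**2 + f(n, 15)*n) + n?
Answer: -141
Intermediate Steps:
f(d, Q) = d + d**2 (f(d, Q) = d**2 + d = d + d**2)
y(n) = n + n**2 + n**2*(1 + n) (y(n) = (n**2 + (n*(1 + n))*n) + n = (n**2 + n**2*(1 + n)) + n = n + n**2 + n**2*(1 + n))
Y(V, X) = 61
y(K(2)) - Y(-47, -86) = -5*(1 - 5 - 5*(1 - 5)) - 1*61 = -5*(1 - 5 - 5*(-4)) - 61 = -5*(1 - 5 + 20) - 61 = -5*16 - 61 = -80 - 61 = -141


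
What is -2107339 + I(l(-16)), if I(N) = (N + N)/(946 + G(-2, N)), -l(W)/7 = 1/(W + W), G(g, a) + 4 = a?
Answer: -63538378175/30151 ≈ -2.1073e+6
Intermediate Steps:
G(g, a) = -4 + a
l(W) = -7/(2*W) (l(W) = -7/(W + W) = -7*1/(2*W) = -7/(2*W))
I(N) = 2*N/(942 + N) (I(N) = (N + N)/(946 + (-4 + N)) = (2*N)/(942 + N) = 2*N/(942 + N))
-2107339 + I(l(-16)) = -2107339 + 2*(-7/2/(-16))/(942 - 7/2/(-16)) = -2107339 + 2*(-7/2*(-1/16))/(942 - 7/2*(-1/16)) = -2107339 + 2*(7/32)/(942 + 7/32) = -2107339 + 2*(7/32)/(30151/32) = -2107339 + 2*(7/32)*(32/30151) = -2107339 + 14/30151 = -63538378175/30151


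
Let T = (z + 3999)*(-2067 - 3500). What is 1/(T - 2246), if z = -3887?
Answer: -1/625750 ≈ -1.5981e-6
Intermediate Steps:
T = -623504 (T = (-3887 + 3999)*(-2067 - 3500) = 112*(-5567) = -623504)
1/(T - 2246) = 1/(-623504 - 2246) = 1/(-625750) = -1/625750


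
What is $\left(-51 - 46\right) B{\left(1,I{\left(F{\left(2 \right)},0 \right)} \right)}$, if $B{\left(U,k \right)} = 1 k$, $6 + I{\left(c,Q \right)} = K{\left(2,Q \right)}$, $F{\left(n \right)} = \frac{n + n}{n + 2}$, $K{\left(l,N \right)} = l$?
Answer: $388$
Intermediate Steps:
$F{\left(n \right)} = \frac{2 n}{2 + n}$
$I{\left(c,Q \right)} = -4$ ($I{\left(c,Q \right)} = -6 + 2 = -4$)
$B{\left(U,k \right)} = k$
$\left(-51 - 46\right) B{\left(1,I{\left(F{\left(2 \right)},0 \right)} \right)} = \left(-51 - 46\right) \left(-4\right) = \left(-97\right) \left(-4\right) = 388$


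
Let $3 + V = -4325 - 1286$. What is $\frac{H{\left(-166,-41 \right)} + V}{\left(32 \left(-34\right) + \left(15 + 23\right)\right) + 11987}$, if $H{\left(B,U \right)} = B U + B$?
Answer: $\frac{1026}{10937} \approx 0.09381$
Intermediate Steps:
$V = -5614$ ($V = -3 - 5611 = -5614$)
$H{\left(B,U \right)} = B + B U$
$\frac{H{\left(-166,-41 \right)} + V}{\left(32 \left(-34\right) + \left(15 + 23\right)\right) + 11987} = \frac{- 166 \left(1 - 41\right) - 5614}{\left(32 \left(-34\right) + \left(15 + 23\right)\right) + 11987} = \frac{\left(-166\right) \left(-40\right) - 5614}{\left(-1088 + 38\right) + 11987} = \frac{6640 - 5614}{-1050 + 11987} = \frac{1026}{10937}$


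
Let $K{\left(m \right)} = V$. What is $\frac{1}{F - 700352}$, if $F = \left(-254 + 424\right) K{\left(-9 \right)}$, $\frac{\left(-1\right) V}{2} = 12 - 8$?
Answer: $- \frac{1}{701712} \approx -1.4251 \cdot 10^{-6}$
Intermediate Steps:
$V = -8$ ($V = - 2 \left(12 - 8\right) = \left(-2\right) 4 = -8$)
$K{\left(m \right)} = -8$
$F = -1360$ ($F = \left(-254 + 424\right) \left(-8\right) = 170 \left(-8\right) = -1360$)
$\frac{1}{F - 700352} = \frac{1}{-1360 - 700352} = \frac{1}{-701712} = - \frac{1}{701712}$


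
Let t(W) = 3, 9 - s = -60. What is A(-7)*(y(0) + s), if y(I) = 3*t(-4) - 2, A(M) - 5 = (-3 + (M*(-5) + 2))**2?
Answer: 88236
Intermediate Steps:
s = 69 (s = 9 - 1*(-60) = 9 + 60 = 69)
A(M) = 5 + (-1 - 5*M)**2 (A(M) = 5 + (-3 + (M*(-5) + 2))**2 = 5 + (-3 + (-5*M + 2))**2 = 5 + (-3 + (2 - 5*M))**2 = 5 + (-1 - 5*M)**2)
y(I) = 7 (y(I) = 3*3 - 2 = 9 - 2 = 7)
A(-7)*(y(0) + s) = (5 + (1 + 5*(-7))**2)*(7 + 69) = (5 + (1 - 35)**2)*76 = (5 + (-34)**2)*76 = (5 + 1156)*76 = 1161*76 = 88236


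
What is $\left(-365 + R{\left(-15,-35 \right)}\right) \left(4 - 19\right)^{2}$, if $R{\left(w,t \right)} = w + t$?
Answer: $-93375$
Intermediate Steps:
$R{\left(w,t \right)} = t + w$
$\left(-365 + R{\left(-15,-35 \right)}\right) \left(4 - 19\right)^{2} = \left(-365 - 50\right) \left(4 - 19\right)^{2} = \left(-365 - 50\right) \left(-15\right)^{2} = \left(-415\right) 225 = -93375$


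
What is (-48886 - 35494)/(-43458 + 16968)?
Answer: 8438/2649 ≈ 3.1854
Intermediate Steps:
(-48886 - 35494)/(-43458 + 16968) = -84380/(-26490) = -84380*(-1/26490) = 8438/2649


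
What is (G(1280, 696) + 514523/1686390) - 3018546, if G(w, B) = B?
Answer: -5089271546977/1686390 ≈ -3.0178e+6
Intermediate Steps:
(G(1280, 696) + 514523/1686390) - 3018546 = (696 + 514523/1686390) - 3018546 = 1174241963/1686390 - 3018546 = -5089271546977/1686390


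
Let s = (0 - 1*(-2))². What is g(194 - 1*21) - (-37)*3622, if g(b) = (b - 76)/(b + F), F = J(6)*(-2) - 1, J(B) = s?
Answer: 21978393/164 ≈ 1.3401e+5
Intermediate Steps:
s = 4 (s = (0 + 2)² = 2² = 4)
J(B) = 4
F = -9 (F = 4*(-2) - 1 = -8 - 1 = -9)
g(b) = (-76 + b)/(-9 + b) (g(b) = (b - 76)/(b - 9) = (-76 + b)/(-9 + b))
g(194 - 1*21) - (-37)*3622 = (-76 + (194 - 1*21))/(-9 + (194 - 1*21)) - (-37)*3622 = (-76 + (194 - 21))/(-9 + (194 - 21)) - 1*(-134014) = (-76 + 173)/(-9 + 173) + 134014 = 97/164 + 134014 = 21978393/164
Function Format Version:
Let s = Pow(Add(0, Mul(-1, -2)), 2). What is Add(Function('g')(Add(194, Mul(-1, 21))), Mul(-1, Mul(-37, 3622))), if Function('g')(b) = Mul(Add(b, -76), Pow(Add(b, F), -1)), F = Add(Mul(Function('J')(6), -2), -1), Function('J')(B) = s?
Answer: Rational(21978393, 164) ≈ 1.3401e+5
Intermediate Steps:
s = 4 (s = Pow(Add(0, 2), 2) = Pow(2, 2) = 4)
Function('J')(B) = 4
F = -9 (F = Add(Mul(4, -2), -1) = Add(-8, -1) = -9)
Function('g')(b) = Mul(Pow(Add(-9, b), -1), Add(-76, b)) (Function('g')(b) = Mul(Add(b, -76), Pow(Add(b, -9), -1)) = Mul(Add(-76, b), Pow(Add(-9, b), -1)) = Mul(Pow(Add(-9, b), -1), Add(-76, b)))
Add(Function('g')(Add(194, Mul(-1, 21))), Mul(-1, Mul(-37, 3622))) = Add(Mul(Pow(Add(-9, Add(194, Mul(-1, 21))), -1), Add(-76, Add(194, Mul(-1, 21)))), Mul(-1, Mul(-37, 3622))) = Add(Mul(Pow(Add(-9, Add(194, -21)), -1), Add(-76, Add(194, -21))), Mul(-1, -134014)) = Add(Mul(Pow(Add(-9, 173), -1), Add(-76, 173)), 134014) = Add(Mul(Pow(164, -1), 97), 134014) = Add(Mul(Rational(1, 164), 97), 134014) = Add(Rational(97, 164), 134014) = Rational(21978393, 164)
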